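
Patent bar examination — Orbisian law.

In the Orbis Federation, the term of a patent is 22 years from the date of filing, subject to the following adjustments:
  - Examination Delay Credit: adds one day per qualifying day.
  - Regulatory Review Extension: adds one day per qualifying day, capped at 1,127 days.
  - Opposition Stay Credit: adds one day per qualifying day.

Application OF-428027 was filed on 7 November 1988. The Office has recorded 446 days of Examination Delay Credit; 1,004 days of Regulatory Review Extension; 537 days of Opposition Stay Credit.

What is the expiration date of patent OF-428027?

Base term: filing date + 22 years → 7 November 2010.
Examination Delay Credit: +446 days → 27 January 2012.
Regulatory Review Extension: 1004 days (within the 1127-day cap) → +1004 days → 27 October 2014.
Opposition Stay Credit: +537 days → 16 April 2016.

2016-04-16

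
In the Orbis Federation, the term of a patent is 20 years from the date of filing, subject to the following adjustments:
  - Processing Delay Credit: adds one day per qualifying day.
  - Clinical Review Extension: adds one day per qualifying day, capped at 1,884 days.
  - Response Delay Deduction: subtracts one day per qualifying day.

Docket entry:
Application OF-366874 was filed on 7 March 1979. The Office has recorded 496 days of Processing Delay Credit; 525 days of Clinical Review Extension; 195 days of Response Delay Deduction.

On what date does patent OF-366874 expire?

June 10, 2001

Base term: filing date + 20 years → 7 March 1999.
Processing Delay Credit: +496 days → 15 July 2000.
Clinical Review Extension: 525 days (within the 1884-day cap) → +525 days → 22 December 2001.
Response Delay Deduction: −195 days → 10 June 2001.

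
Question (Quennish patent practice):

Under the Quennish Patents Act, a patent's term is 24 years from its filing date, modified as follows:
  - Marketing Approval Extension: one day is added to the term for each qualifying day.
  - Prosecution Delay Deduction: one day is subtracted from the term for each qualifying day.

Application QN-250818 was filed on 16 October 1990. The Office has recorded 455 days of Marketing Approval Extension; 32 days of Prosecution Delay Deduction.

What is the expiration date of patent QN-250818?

2015-12-13

Base term: filing date + 24 years → 16 October 2014.
Marketing Approval Extension: +455 days → 14 January 2016.
Prosecution Delay Deduction: −32 days → 13 December 2015.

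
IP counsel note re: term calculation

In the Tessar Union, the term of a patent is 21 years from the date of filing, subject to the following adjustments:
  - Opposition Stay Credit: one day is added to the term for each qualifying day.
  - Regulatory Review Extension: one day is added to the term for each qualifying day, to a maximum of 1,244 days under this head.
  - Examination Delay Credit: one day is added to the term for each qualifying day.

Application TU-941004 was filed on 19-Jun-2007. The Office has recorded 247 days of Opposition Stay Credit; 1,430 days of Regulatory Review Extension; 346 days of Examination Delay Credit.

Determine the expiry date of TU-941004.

Base term: filing date + 21 years → 19 June 2028.
Opposition Stay Credit: +247 days → 21 February 2029.
Regulatory Review Extension: 1430 days claimed exceeds the 1244-day cap, so +1244 days → 19 July 2032.
Examination Delay Credit: +346 days → 30 June 2033.

2033-06-30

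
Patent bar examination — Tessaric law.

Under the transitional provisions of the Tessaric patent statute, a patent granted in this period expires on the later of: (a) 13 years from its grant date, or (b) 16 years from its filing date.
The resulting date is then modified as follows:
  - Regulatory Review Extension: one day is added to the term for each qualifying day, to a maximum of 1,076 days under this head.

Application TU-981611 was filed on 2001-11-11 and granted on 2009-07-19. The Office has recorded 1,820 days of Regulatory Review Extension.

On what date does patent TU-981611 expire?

2025-06-29

(a) grant + 13 years → 19 July 2022.
(b) filing + 16 years → 11 November 2017.
Later of the two: 19 July 2022.
Regulatory Review Extension: 1820 days claimed exceeds the 1076-day cap, so +1076 days → 29 June 2025.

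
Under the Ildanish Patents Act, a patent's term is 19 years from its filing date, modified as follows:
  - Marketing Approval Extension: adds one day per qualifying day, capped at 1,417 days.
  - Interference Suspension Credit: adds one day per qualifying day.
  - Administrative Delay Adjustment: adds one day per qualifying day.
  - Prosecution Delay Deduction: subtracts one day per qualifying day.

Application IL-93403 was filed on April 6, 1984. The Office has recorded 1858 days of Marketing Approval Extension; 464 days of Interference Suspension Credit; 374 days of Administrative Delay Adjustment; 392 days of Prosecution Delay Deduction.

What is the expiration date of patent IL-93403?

2008-05-12

Base term: filing date + 19 years → 6 April 2003.
Marketing Approval Extension: 1858 days claimed exceeds the 1417-day cap, so +1417 days → 21 February 2007.
Interference Suspension Credit: +464 days → 30 May 2008.
Administrative Delay Adjustment: +374 days → 8 June 2009.
Prosecution Delay Deduction: −392 days → 12 May 2008.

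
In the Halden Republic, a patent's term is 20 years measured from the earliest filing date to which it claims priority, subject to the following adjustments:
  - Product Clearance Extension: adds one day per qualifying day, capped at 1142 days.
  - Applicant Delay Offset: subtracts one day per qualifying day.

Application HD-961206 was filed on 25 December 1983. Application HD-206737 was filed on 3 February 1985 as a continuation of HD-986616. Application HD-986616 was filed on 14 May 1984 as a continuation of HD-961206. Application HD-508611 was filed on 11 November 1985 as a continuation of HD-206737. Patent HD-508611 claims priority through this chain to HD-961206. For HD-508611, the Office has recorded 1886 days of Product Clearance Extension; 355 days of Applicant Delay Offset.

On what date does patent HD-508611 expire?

February 19, 2006

Earliest priority filing: 25 December 1983.
Base term: 25 December 1983 + 20 years → 25 December 2003.
Product Clearance Extension: 1886 days claimed exceeds the 1142-day cap, so +1142 days → 9 February 2007.
Applicant Delay Offset: −355 days → 19 February 2006.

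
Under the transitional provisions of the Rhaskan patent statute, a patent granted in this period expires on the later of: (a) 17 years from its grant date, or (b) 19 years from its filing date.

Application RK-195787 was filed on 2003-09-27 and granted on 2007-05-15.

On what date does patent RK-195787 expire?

(a) grant + 17 years → 15 May 2024.
(b) filing + 19 years → 27 September 2022.
Later of the two: 15 May 2024.

May 15, 2024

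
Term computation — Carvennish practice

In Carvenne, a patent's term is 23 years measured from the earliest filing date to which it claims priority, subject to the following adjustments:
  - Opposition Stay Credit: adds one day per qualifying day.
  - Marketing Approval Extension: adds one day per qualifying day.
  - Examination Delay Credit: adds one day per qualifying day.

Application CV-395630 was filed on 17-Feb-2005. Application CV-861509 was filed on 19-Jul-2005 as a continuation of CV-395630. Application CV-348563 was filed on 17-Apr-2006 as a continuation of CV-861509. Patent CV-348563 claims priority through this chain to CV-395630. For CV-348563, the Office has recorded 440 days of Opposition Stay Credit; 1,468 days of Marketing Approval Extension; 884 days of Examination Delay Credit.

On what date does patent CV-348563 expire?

October 10, 2035

Earliest priority filing: 17 February 2005.
Base term: 17 February 2005 + 23 years → 17 February 2028.
Opposition Stay Credit: +440 days → 2 May 2029.
Marketing Approval Extension: +1468 days → 9 May 2033.
Examination Delay Credit: +884 days → 10 October 2035.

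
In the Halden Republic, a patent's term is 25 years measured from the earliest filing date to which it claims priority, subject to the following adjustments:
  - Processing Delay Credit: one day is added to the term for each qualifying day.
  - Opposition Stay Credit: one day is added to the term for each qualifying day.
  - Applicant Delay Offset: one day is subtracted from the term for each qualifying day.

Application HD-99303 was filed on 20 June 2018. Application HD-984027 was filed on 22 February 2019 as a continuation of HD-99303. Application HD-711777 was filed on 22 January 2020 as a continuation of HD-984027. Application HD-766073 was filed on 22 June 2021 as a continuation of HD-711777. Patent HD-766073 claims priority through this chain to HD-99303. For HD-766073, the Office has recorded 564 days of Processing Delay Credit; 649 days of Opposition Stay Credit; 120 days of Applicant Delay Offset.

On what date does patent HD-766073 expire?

June 17, 2046

Earliest priority filing: 20 June 2018.
Base term: 20 June 2018 + 25 years → 20 June 2043.
Processing Delay Credit: +564 days → 4 January 2045.
Opposition Stay Credit: +649 days → 15 October 2046.
Applicant Delay Offset: −120 days → 17 June 2046.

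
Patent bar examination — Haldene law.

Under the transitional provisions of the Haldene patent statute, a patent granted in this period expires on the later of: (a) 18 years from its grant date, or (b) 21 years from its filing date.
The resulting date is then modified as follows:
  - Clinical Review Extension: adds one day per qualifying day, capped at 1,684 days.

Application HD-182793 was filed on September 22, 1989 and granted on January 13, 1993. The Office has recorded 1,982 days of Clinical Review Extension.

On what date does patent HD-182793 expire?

(a) grant + 18 years → 13 January 2011.
(b) filing + 21 years → 22 September 2010.
Later of the two: 13 January 2011.
Clinical Review Extension: 1982 days claimed exceeds the 1684-day cap, so +1684 days → 24 August 2015.

2015-08-24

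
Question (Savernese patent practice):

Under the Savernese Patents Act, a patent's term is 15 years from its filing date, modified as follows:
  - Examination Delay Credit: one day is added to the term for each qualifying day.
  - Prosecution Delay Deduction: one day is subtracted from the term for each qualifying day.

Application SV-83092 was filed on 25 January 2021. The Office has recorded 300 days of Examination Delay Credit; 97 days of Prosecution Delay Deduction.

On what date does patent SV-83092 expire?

Base term: filing date + 15 years → 25 January 2036.
Examination Delay Credit: +300 days → 20 November 2036.
Prosecution Delay Deduction: −97 days → 15 August 2036.

2036-08-15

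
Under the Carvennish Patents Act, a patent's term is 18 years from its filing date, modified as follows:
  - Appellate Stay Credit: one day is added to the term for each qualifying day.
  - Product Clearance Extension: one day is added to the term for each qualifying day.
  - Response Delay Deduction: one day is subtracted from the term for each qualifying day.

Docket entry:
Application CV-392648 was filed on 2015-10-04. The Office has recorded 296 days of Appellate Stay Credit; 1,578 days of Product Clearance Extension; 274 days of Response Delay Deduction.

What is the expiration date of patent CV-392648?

2038-02-20

Base term: filing date + 18 years → 4 October 2033.
Appellate Stay Credit: +296 days → 27 July 2034.
Product Clearance Extension: +1578 days → 21 November 2038.
Response Delay Deduction: −274 days → 20 February 2038.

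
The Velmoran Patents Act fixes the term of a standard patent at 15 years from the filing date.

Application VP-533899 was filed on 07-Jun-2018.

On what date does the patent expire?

Filing date + 15 years → 7 June 2033.

2033-06-07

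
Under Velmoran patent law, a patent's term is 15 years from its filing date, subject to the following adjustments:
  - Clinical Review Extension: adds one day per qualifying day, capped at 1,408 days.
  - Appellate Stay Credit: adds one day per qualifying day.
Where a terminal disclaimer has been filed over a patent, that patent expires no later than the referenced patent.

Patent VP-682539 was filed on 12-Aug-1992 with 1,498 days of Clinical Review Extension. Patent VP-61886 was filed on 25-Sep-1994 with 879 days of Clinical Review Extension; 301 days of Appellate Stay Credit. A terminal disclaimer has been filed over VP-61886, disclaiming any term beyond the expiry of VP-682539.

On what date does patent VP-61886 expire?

June 20, 2011

Natural term of VP-61886:
  Base: filing + 15 years → 25 September 2009.
  Clinical Review Extension: 879 days (within the 1408-day cap) → +879 days → 21 February 2012.
  Appellate Stay Credit: +301 days → 18 December 2012.
Expiry of referenced patent VP-682539:
  Base: filing + 15 years → 12 August 2007.
  Clinical Review Extension: 1498 days claimed exceeds the 1408-day cap, so +1408 days → 20 June 2011.
Terminal disclaimer: VP-61886 expires on the earlier of 18 December 2012 and 20 June 2011.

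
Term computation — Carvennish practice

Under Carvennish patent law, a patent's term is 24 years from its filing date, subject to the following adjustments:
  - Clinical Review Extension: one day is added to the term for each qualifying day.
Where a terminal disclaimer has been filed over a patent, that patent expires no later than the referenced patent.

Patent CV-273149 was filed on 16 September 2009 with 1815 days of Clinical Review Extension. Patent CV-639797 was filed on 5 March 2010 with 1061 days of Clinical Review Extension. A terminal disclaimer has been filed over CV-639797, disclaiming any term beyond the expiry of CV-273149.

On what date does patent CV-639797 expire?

Natural term of CV-639797:
  Base: filing + 24 years → 5 March 2034.
  Clinical Review Extension: +1061 days → 29 January 2037.
Expiry of referenced patent CV-273149:
  Base: filing + 24 years → 16 September 2033.
  Clinical Review Extension: +1815 days → 5 September 2038.
Terminal disclaimer: CV-639797 expires on the earlier of 29 January 2037 and 5 September 2038.

January 29, 2037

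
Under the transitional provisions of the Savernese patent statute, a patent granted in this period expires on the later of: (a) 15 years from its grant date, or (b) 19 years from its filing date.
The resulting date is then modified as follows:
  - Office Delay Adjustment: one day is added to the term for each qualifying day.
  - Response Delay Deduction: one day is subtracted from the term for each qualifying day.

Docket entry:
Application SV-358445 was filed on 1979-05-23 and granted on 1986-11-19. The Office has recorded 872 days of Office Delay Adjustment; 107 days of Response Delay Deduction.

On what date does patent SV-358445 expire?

December 24, 2003

(a) grant + 15 years → 19 November 2001.
(b) filing + 19 years → 23 May 1998.
Later of the two: 19 November 2001.
Office Delay Adjustment: +872 days → 9 April 2004.
Response Delay Deduction: −107 days → 24 December 2003.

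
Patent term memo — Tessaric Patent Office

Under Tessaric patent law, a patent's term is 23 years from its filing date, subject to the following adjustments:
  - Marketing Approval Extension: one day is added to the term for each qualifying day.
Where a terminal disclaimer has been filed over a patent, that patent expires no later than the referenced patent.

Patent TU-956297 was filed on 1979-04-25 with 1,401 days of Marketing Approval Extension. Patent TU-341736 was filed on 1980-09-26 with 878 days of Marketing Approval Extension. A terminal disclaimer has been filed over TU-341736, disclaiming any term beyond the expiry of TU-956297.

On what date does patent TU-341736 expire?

Natural term of TU-341736:
  Base: filing + 23 years → 26 September 2003.
  Marketing Approval Extension: +878 days → 20 February 2006.
Expiry of referenced patent TU-956297:
  Base: filing + 23 years → 25 April 2002.
  Marketing Approval Extension: +1401 days → 24 February 2006.
Terminal disclaimer: TU-341736 expires on the earlier of 20 February 2006 and 24 February 2006.

February 20, 2006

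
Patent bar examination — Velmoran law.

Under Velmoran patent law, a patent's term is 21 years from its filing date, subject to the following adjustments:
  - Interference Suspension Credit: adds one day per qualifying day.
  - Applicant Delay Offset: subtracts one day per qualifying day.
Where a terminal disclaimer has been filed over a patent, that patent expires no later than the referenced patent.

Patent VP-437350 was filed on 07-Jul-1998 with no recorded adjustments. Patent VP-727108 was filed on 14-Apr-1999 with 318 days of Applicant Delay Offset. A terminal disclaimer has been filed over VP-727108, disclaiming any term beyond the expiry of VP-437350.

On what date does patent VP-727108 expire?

Natural term of VP-727108:
  Base: filing + 21 years → 14 April 2020.
  Applicant Delay Offset: −318 days → 1 June 2019.
Expiry of referenced patent VP-437350:
  Base: filing + 21 years → 7 July 2019.
Terminal disclaimer: VP-727108 expires on the earlier of 1 June 2019 and 7 July 2019.

June 1, 2019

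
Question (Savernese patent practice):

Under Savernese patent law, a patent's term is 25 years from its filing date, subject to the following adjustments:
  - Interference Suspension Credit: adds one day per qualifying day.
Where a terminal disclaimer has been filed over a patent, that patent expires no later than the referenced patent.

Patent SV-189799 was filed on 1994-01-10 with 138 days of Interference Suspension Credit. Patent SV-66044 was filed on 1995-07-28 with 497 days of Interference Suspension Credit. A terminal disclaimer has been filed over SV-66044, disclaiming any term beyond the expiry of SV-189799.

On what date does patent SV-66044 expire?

May 28, 2019

Natural term of SV-66044:
  Base: filing + 25 years → 28 July 2020.
  Interference Suspension Credit: +497 days → 7 December 2021.
Expiry of referenced patent SV-189799:
  Base: filing + 25 years → 10 January 2019.
  Interference Suspension Credit: +138 days → 28 May 2019.
Terminal disclaimer: SV-66044 expires on the earlier of 7 December 2021 and 28 May 2019.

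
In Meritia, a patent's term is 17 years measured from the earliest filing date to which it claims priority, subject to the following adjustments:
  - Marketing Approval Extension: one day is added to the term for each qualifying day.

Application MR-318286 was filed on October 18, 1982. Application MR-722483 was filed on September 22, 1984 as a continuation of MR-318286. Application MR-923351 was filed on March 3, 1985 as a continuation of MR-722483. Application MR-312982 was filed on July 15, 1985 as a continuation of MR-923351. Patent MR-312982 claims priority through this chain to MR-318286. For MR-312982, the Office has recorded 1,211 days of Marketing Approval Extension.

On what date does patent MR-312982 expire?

Earliest priority filing: 18 October 1982.
Base term: 18 October 1982 + 17 years → 18 October 1999.
Marketing Approval Extension: +1211 days → 10 February 2003.

2003-02-10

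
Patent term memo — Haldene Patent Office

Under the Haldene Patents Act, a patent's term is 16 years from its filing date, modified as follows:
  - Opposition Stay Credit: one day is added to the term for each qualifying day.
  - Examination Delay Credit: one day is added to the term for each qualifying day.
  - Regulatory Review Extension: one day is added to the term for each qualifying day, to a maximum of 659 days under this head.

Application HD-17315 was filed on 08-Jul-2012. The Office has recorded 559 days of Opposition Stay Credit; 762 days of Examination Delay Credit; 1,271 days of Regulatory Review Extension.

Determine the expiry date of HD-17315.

Base term: filing date + 16 years → 8 July 2028.
Opposition Stay Credit: +559 days → 18 January 2030.
Examination Delay Credit: +762 days → 19 February 2032.
Regulatory Review Extension: 1271 days claimed exceeds the 659-day cap, so +659 days → 9 December 2033.

December 9, 2033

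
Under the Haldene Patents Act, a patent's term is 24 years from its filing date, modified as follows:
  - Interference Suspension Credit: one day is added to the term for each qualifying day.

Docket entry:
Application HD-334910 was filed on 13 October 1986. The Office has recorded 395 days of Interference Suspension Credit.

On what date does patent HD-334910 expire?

November 12, 2011

Base term: filing date + 24 years → 13 October 2010.
Interference Suspension Credit: +395 days → 12 November 2011.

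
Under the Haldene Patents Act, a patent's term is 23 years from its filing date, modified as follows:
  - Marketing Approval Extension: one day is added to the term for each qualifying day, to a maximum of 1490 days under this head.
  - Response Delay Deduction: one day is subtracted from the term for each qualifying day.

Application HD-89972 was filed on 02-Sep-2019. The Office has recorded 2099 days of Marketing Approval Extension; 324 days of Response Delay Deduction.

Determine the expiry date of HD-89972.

Base term: filing date + 23 years → 2 September 2042.
Marketing Approval Extension: 2099 days claimed exceeds the 1490-day cap, so +1490 days → 1 October 2046.
Response Delay Deduction: −324 days → 11 November 2045.

November 11, 2045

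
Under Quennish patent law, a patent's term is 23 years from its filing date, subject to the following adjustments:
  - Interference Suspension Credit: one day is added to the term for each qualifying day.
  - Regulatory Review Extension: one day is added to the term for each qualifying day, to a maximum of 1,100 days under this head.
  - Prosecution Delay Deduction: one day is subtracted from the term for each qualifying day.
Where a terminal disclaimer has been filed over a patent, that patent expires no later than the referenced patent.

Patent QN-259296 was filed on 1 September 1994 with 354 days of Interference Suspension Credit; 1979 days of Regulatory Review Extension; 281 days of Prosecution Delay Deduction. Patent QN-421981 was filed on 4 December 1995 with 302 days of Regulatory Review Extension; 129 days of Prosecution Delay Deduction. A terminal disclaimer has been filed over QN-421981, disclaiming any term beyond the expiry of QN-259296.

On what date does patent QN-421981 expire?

Natural term of QN-421981:
  Base: filing + 23 years → 4 December 2018.
  Regulatory Review Extension: 302 days (within the 1100-day cap) → +302 days → 2 October 2019.
  Prosecution Delay Deduction: −129 days → 26 May 2019.
Expiry of referenced patent QN-259296:
  Base: filing + 23 years → 1 September 2017.
  Interference Suspension Credit: +354 days → 21 August 2018.
  Regulatory Review Extension: 1979 days claimed exceeds the 1100-day cap, so +1100 days → 25 August 2021.
  Prosecution Delay Deduction: −281 days → 17 November 2020.
Terminal disclaimer: QN-421981 expires on the earlier of 26 May 2019 and 17 November 2020.

May 26, 2019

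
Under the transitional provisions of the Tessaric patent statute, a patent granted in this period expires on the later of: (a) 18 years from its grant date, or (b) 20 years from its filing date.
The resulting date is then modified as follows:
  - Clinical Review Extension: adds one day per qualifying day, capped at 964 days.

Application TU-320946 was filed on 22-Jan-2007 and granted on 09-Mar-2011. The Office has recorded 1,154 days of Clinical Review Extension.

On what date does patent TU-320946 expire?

October 29, 2031

(a) grant + 18 years → 9 March 2029.
(b) filing + 20 years → 22 January 2027.
Later of the two: 9 March 2029.
Clinical Review Extension: 1154 days claimed exceeds the 964-day cap, so +964 days → 29 October 2031.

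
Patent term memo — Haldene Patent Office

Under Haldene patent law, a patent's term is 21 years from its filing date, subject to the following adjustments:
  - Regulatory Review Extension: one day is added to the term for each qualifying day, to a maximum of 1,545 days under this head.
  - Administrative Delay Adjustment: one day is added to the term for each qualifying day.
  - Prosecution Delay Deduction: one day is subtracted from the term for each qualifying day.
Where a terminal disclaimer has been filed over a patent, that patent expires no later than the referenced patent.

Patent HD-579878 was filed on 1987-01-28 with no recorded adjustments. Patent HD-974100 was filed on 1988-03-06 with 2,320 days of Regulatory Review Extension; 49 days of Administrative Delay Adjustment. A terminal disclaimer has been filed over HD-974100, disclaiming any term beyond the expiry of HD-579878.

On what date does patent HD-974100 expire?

January 28, 2008

Natural term of HD-974100:
  Base: filing + 21 years → 6 March 2009.
  Regulatory Review Extension: 2320 days claimed exceeds the 1545-day cap, so +1545 days → 29 May 2013.
  Administrative Delay Adjustment: +49 days → 17 July 2013.
Expiry of referenced patent HD-579878:
  Base: filing + 21 years → 28 January 2008.
Terminal disclaimer: HD-974100 expires on the earlier of 17 July 2013 and 28 January 2008.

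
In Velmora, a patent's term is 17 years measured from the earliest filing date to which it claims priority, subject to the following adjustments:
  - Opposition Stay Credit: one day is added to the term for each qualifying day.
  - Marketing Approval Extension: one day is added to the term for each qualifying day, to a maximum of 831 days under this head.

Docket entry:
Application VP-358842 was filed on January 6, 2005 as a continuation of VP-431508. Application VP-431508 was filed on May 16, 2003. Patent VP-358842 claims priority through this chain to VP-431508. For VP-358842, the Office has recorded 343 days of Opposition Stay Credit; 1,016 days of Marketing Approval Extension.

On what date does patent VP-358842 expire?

2023-08-03

Earliest priority filing: 16 May 2003.
Base term: 16 May 2003 + 17 years → 16 May 2020.
Opposition Stay Credit: +343 days → 24 April 2021.
Marketing Approval Extension: 1016 days claimed exceeds the 831-day cap, so +831 days → 3 August 2023.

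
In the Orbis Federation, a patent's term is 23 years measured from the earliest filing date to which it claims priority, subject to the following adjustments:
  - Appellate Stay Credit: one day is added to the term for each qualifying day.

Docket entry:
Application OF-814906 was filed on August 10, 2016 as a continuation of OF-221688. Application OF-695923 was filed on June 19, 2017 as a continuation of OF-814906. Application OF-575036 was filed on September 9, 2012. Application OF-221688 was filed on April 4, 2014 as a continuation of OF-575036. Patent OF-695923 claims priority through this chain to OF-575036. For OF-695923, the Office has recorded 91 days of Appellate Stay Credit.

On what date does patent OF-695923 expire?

2035-12-09

Earliest priority filing: 9 September 2012.
Base term: 9 September 2012 + 23 years → 9 September 2035.
Appellate Stay Credit: +91 days → 9 December 2035.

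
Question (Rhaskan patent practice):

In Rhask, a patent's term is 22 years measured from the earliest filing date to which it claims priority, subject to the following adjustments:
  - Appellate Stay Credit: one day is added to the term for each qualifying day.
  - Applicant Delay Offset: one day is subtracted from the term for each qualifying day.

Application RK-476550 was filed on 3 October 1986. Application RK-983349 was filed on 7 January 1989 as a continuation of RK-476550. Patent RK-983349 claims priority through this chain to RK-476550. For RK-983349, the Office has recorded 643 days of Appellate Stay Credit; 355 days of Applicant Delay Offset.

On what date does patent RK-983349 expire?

Earliest priority filing: 3 October 1986.
Base term: 3 October 1986 + 22 years → 3 October 2008.
Appellate Stay Credit: +643 days → 8 July 2010.
Applicant Delay Offset: −355 days → 18 July 2009.

2009-07-18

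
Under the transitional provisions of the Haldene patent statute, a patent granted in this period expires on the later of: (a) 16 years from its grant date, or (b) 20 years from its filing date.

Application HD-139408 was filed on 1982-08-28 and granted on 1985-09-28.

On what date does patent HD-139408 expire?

(a) grant + 16 years → 28 September 2001.
(b) filing + 20 years → 28 August 2002.
Later of the two: 28 August 2002.

2002-08-28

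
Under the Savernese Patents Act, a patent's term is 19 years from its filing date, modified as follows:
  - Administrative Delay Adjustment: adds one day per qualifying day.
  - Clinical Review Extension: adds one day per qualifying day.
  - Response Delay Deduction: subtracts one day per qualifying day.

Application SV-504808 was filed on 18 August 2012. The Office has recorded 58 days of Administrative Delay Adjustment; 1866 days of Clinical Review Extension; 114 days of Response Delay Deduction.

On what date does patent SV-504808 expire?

August 1, 2036

Base term: filing date + 19 years → 18 August 2031.
Administrative Delay Adjustment: +58 days → 15 October 2031.
Clinical Review Extension: +1866 days → 23 November 2036.
Response Delay Deduction: −114 days → 1 August 2036.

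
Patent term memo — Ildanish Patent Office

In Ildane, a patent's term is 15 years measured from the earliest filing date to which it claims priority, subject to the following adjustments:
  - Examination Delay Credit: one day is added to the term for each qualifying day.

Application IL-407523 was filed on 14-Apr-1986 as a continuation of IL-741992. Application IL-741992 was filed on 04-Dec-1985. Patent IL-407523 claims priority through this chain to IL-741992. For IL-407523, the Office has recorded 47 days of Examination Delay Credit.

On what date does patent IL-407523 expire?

Earliest priority filing: 4 December 1985.
Base term: 4 December 1985 + 15 years → 4 December 2000.
Examination Delay Credit: +47 days → 20 January 2001.

2001-01-20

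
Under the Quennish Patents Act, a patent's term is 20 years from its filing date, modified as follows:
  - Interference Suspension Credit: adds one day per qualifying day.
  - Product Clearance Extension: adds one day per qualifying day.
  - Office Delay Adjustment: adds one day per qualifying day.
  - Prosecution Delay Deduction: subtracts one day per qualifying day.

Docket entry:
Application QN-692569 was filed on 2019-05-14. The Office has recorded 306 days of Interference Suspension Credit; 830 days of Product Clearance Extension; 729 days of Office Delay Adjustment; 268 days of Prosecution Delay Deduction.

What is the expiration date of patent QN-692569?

2043-09-27

Base term: filing date + 20 years → 14 May 2039.
Interference Suspension Credit: +306 days → 15 March 2040.
Product Clearance Extension: +830 days → 23 June 2042.
Office Delay Adjustment: +729 days → 21 June 2044.
Prosecution Delay Deduction: −268 days → 27 September 2043.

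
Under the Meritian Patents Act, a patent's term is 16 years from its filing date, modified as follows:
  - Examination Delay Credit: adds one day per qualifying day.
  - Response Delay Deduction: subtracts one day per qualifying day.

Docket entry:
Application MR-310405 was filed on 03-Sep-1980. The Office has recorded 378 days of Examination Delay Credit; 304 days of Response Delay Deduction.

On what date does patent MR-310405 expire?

1996-11-16

Base term: filing date + 16 years → 3 September 1996.
Examination Delay Credit: +378 days → 16 September 1997.
Response Delay Deduction: −304 days → 16 November 1996.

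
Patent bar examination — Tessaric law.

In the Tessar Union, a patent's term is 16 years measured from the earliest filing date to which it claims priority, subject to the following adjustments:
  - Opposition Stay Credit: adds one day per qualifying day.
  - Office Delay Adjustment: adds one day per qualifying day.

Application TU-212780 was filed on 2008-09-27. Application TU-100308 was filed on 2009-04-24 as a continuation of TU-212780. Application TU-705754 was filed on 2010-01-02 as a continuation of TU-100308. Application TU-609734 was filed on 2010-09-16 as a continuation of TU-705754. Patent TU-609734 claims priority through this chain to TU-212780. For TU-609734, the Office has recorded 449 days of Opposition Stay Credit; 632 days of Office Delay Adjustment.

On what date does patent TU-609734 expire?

September 13, 2027

Earliest priority filing: 27 September 2008.
Base term: 27 September 2008 + 16 years → 27 September 2024.
Opposition Stay Credit: +449 days → 20 December 2025.
Office Delay Adjustment: +632 days → 13 September 2027.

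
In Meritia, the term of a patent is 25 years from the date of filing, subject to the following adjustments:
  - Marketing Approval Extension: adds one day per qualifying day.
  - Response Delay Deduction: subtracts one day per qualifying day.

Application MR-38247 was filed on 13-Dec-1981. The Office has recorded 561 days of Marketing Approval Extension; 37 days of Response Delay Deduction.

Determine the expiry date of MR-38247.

Base term: filing date + 25 years → 13 December 2006.
Marketing Approval Extension: +561 days → 26 June 2008.
Response Delay Deduction: −37 days → 20 May 2008.

2008-05-20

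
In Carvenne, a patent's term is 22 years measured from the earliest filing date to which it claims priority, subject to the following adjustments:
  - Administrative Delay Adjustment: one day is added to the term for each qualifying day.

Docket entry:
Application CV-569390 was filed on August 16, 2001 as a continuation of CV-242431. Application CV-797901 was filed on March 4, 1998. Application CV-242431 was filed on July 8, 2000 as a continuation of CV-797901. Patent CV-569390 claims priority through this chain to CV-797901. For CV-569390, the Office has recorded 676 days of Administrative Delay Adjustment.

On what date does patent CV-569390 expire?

January 9, 2022

Earliest priority filing: 4 March 1998.
Base term: 4 March 1998 + 22 years → 4 March 2020.
Administrative Delay Adjustment: +676 days → 9 January 2022.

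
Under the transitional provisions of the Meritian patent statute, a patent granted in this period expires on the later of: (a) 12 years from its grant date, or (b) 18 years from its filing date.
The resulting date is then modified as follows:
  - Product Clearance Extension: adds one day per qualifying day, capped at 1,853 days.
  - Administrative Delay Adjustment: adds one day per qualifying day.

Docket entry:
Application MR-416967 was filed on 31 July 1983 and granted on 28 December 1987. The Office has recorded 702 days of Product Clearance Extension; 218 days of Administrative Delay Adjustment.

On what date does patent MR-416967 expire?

2004-02-06

(a) grant + 12 years → 28 December 1999.
(b) filing + 18 years → 31 July 2001.
Later of the two: 31 July 2001.
Product Clearance Extension: 702 days (within the 1853-day cap) → +702 days → 3 July 2003.
Administrative Delay Adjustment: +218 days → 6 February 2004.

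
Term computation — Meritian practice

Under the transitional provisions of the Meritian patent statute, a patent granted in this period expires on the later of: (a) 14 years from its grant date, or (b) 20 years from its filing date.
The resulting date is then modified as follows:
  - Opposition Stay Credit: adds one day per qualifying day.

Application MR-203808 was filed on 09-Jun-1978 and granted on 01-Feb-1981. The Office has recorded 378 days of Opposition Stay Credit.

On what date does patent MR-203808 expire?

June 22, 1999

(a) grant + 14 years → 1 February 1995.
(b) filing + 20 years → 9 June 1998.
Later of the two: 9 June 1998.
Opposition Stay Credit: +378 days → 22 June 1999.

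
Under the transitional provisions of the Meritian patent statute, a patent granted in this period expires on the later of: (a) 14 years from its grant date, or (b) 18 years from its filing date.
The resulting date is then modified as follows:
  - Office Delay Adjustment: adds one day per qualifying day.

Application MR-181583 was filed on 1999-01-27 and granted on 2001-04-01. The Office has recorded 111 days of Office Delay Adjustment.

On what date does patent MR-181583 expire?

May 18, 2017

(a) grant + 14 years → 1 April 2015.
(b) filing + 18 years → 27 January 2017.
Later of the two: 27 January 2017.
Office Delay Adjustment: +111 days → 18 May 2017.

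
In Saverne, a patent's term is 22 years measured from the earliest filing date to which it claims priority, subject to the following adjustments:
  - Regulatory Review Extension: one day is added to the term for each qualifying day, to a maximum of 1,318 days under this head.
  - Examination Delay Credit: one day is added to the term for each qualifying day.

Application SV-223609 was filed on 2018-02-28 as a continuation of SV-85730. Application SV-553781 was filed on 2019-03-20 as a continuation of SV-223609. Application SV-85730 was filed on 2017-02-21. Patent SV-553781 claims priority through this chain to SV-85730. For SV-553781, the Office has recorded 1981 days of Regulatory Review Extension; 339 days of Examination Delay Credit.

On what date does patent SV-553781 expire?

Earliest priority filing: 21 February 2017.
Base term: 21 February 2017 + 22 years → 21 February 2039.
Regulatory Review Extension: 1981 days claimed exceeds the 1318-day cap, so +1318 days → 1 October 2042.
Examination Delay Credit: +339 days → 5 September 2043.

2043-09-05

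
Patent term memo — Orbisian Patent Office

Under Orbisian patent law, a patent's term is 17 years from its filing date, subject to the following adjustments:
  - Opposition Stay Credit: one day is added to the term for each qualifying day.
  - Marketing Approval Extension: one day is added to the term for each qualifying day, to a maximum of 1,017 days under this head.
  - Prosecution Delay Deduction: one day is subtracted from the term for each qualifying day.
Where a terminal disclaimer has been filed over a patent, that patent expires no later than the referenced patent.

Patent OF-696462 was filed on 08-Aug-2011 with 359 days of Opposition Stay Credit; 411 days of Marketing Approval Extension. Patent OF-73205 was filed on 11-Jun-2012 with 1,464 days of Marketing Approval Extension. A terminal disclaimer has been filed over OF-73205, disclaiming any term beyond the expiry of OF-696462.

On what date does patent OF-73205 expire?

Natural term of OF-73205:
  Base: filing + 17 years → 11 June 2029.
  Marketing Approval Extension: 1464 days claimed exceeds the 1017-day cap, so +1017 days → 24 March 2032.
Expiry of referenced patent OF-696462:
  Base: filing + 17 years → 8 August 2028.
  Opposition Stay Credit: +359 days → 2 August 2029.
  Marketing Approval Extension: 411 days (within the 1017-day cap) → +411 days → 17 September 2030.
Terminal disclaimer: OF-73205 expires on the earlier of 24 March 2032 and 17 September 2030.

September 17, 2030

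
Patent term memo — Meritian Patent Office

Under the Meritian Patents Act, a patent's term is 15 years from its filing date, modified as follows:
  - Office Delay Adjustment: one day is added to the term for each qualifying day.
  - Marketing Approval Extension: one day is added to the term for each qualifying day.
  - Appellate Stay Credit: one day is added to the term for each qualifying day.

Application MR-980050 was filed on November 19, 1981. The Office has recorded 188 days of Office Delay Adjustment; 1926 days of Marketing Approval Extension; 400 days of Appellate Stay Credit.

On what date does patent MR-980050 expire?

2003-10-08

Base term: filing date + 15 years → 19 November 1996.
Office Delay Adjustment: +188 days → 26 May 1997.
Marketing Approval Extension: +1926 days → 3 September 2002.
Appellate Stay Credit: +400 days → 8 October 2003.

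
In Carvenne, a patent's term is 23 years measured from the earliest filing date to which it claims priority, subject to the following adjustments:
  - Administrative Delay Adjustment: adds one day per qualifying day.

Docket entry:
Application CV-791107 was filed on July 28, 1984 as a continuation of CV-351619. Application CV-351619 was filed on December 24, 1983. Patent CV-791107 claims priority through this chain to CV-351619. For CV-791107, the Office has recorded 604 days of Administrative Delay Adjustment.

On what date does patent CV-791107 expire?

August 19, 2008

Earliest priority filing: 24 December 1983.
Base term: 24 December 1983 + 23 years → 24 December 2006.
Administrative Delay Adjustment: +604 days → 19 August 2008.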